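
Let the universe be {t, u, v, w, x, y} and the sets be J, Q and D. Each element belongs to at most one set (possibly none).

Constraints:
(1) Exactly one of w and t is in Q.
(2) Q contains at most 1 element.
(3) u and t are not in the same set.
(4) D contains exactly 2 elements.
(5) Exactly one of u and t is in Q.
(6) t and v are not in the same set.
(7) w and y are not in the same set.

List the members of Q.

Q = {t}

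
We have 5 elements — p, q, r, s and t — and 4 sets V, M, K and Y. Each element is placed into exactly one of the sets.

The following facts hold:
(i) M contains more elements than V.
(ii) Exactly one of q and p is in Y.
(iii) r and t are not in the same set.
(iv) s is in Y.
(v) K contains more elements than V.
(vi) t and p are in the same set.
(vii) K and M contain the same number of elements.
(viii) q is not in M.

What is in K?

K = {q}

From (iv): s ∈ Y.
From (viii): q ∉ M.
Suppose p ∈ K: no assignment then satisfies all the clues, so p ∉ K.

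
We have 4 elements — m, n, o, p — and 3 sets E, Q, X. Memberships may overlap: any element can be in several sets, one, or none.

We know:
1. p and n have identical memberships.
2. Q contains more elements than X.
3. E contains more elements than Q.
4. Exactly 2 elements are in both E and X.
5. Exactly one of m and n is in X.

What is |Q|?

3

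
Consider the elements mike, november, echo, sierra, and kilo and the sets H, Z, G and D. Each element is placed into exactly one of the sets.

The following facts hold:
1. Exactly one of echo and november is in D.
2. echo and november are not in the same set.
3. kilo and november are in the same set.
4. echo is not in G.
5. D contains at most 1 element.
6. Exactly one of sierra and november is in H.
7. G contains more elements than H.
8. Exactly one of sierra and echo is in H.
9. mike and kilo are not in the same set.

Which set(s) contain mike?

From (4): echo ∉ G.
Suppose mike ∈ H: no assignment then satisfies all the clues, so mike ∉ H.

mike: Z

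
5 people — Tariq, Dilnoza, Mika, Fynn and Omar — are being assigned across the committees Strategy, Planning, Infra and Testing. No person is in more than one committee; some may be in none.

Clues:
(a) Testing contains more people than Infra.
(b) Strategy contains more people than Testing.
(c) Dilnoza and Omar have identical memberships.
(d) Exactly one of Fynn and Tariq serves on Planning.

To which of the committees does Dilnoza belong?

Dilnoza: Strategy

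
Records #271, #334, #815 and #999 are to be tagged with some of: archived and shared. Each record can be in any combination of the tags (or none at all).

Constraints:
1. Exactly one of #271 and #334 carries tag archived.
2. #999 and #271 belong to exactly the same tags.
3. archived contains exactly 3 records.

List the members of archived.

archived = {#271, #815, #999}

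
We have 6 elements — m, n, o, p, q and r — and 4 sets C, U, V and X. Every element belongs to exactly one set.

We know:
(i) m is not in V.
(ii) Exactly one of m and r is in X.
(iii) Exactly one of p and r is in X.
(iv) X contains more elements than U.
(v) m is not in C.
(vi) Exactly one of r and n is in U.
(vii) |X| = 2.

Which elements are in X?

From (i): m ∉ V.
From (v): m ∉ C.
Suppose m ∉ X: no assignment then satisfies all the clues, so m ∈ X.

X = {m, p}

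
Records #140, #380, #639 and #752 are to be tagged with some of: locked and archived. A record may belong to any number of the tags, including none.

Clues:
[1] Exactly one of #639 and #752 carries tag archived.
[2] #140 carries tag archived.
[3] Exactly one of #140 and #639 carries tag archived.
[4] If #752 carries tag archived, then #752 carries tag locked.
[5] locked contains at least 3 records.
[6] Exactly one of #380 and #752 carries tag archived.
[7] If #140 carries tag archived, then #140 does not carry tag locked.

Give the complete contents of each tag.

locked = {#380, #639, #752}; archived = {#140, #752}

From (2): #140 ∈ archived.
(3) (exactly one): #639 ∉ archived.
(7): #140 ∉ locked.
(1) (exactly one): #752 ∈ archived.
(4): #752 ∈ locked.
(5): only 3 candidates remain for locked, so all are in.
(6) (exactly one): #380 ∉ archived.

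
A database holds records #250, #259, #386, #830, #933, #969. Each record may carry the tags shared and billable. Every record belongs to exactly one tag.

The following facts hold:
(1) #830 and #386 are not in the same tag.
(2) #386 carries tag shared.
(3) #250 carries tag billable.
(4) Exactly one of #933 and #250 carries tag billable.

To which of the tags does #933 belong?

#933: shared

From (2): #386 ∈ shared.
From (3): #250 ∈ billable.
(1): #830 ∉ shared.
(4) (exactly one): #933 ∉ billable.
Only one tag left: #830 ∈ billable.
Only one tag left: #933 ∈ shared.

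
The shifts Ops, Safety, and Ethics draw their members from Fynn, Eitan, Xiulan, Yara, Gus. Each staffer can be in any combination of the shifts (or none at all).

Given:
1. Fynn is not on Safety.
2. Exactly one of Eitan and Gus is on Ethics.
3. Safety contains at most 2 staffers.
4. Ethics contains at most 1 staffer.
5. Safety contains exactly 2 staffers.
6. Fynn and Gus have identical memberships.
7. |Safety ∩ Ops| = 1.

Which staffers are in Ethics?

Ethics = {Eitan}

From (1): Fynn ∉ Safety.
(6): Gus matches Fynn: Gus ∉ Safety.
Suppose Fynn ∈ Ethics: no assignment then satisfies all the clues, so Fynn ∉ Ethics.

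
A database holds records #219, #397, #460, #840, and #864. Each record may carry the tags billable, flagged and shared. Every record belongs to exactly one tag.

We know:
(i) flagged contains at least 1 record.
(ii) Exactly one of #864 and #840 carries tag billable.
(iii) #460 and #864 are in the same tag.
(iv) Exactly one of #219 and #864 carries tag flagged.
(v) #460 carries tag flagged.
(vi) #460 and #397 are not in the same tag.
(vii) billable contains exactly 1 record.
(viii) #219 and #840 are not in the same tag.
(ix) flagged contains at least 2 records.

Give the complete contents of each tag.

From (v): #460 ∈ flagged.
(iii): #864 matches #460: #864 ∉ billable.
(iii): #864 matches #460: #864 ∈ flagged.
(iv) (exactly one): #219 ∉ flagged.
(vi): #397 ∉ flagged.
(ii) (exactly one): #840 ∈ billable.
(vii): billable already has 1, so the rest are out.
Only one tag left: #219 ∈ shared.
Only one tag left: #397 ∈ shared.

billable = {#840}; flagged = {#460, #864}; shared = {#219, #397}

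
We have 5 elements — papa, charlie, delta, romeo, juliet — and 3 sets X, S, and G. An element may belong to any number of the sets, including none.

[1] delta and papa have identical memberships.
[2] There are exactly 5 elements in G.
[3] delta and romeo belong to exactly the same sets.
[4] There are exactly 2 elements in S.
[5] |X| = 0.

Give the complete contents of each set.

X = {}; S = {charlie, juliet}; G = {charlie, delta, juliet, papa, romeo}

(2): only 5 candidates remain for G, so all are in.
(5): X already has 0, so the rest are out.
Suppose papa ∈ S: no assignment then satisfies all the clues, so papa ∉ S.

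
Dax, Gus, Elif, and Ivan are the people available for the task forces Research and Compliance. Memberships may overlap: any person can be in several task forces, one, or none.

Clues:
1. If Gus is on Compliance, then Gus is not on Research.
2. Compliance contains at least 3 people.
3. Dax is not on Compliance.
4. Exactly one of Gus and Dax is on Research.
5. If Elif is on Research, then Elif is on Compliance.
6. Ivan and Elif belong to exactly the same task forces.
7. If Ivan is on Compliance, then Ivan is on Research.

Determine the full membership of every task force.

From (3): Dax ∉ Compliance.
(2): only 3 candidates remain for Compliance, so all are in.
(7): Ivan ∈ Research.
(1): Gus ∉ Research.
(4) (exactly one): Dax ∈ Research.
(6): Elif matches Ivan: Elif ∈ Research.

Research = {Dax, Elif, Ivan}; Compliance = {Elif, Gus, Ivan}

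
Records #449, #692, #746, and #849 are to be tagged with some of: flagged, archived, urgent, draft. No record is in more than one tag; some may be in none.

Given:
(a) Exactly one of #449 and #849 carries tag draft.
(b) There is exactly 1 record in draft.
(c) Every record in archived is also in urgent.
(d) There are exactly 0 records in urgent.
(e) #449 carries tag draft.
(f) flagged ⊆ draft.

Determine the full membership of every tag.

flagged = {}; archived = {}; urgent = {}; draft = {#449}

From (e): #449 ∈ draft.
(a) (exactly one): #849 ∉ draft.
(b): draft already has 1, so the rest are out.
(d): urgent already has 0, so the rest are out.
(f) contrapositive: #692 ∉ flagged.
(f) contrapositive: #746 ∉ flagged.
(f) contrapositive: #849 ∉ flagged.
(c) contrapositive: #692 ∉ archived.
(c) contrapositive: #746 ∉ archived.
(c) contrapositive: #849 ∉ archived.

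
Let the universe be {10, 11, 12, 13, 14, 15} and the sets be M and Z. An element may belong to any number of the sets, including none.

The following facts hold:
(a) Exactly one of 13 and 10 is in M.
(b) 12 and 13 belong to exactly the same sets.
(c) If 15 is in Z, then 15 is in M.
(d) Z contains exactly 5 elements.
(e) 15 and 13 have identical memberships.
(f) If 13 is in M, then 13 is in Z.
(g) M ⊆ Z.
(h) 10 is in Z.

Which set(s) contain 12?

12: M, Z

From (h): 10 ∈ Z.
Suppose 12 ∉ M: no assignment then satisfies all the clues, so 12 ∈ M.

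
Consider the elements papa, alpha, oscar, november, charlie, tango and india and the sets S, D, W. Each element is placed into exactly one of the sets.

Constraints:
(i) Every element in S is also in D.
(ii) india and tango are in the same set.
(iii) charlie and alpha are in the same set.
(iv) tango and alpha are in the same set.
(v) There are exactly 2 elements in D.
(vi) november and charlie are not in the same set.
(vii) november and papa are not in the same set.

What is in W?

W = {alpha, charlie, india, papa, tango}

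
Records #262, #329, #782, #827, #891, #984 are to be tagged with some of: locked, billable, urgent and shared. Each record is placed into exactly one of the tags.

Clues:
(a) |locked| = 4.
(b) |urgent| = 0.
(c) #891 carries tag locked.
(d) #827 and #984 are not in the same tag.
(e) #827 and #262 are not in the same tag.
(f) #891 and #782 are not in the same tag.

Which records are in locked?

locked = {#262, #329, #891, #984}

From (c): #891 ∈ locked.
(b): urgent already has 0, so the rest are out.
(f): #782 ∉ locked.
Suppose #262 ∉ locked: no assignment then satisfies all the clues, so #262 ∈ locked.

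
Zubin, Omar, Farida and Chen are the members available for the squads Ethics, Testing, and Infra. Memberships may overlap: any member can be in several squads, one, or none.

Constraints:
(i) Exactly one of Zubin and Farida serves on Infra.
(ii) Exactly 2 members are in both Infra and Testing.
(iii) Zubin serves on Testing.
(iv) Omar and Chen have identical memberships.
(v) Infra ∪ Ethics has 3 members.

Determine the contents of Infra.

Infra = {Chen, Farida, Omar}

From (iii): Zubin ∈ Testing.
Suppose Zubin ∈ Infra: no assignment then satisfies all the clues, so Zubin ∉ Infra.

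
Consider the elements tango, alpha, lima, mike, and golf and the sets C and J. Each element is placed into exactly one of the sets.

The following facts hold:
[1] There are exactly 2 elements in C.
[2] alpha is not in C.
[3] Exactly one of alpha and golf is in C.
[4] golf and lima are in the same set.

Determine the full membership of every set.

C = {golf, lima}; J = {alpha, mike, tango}

From (2): alpha ∉ C.
(3) (exactly one): golf ∈ C.
(4): lima matches golf: lima ∈ C.
Only one set left: alpha ∈ J.
(1): C already has 2, so the rest are out.
Only one set left: tango ∈ J.
Only one set left: mike ∈ J.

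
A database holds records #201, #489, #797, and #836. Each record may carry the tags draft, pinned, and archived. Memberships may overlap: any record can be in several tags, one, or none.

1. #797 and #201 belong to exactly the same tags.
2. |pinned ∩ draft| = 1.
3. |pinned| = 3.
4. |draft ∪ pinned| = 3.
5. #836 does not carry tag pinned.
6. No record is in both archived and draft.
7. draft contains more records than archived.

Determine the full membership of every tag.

From (5): #836 ∉ pinned.
(3): only 3 candidates remain for pinned, so all are in.
Suppose #201 ∈ draft: no assignment then satisfies all the clues, so #201 ∉ draft.

draft = {#489}; pinned = {#201, #489, #797}; archived = {}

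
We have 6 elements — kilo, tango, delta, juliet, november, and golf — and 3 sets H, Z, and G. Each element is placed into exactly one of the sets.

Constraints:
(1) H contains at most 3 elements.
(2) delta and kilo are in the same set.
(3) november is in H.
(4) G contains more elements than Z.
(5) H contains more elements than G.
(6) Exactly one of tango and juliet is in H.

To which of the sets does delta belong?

delta: G

From (3): november ∈ H.
Suppose delta ∈ H: no assignment then satisfies all the clues, so delta ∉ H.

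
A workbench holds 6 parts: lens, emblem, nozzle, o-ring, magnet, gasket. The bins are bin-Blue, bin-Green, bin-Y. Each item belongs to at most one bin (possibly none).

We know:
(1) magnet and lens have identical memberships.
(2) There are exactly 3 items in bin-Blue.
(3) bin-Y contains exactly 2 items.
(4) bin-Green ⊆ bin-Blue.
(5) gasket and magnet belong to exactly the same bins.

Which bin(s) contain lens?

lens: bin-Blue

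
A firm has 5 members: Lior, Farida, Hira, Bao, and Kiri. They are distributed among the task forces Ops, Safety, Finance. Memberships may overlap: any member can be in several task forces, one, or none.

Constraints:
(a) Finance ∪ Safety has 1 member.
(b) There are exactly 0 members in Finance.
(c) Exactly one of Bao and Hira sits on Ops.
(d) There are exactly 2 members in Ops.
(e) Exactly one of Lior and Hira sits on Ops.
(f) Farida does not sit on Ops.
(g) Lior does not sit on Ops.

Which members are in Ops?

Ops = {Hira, Kiri}

From (f): Farida ∉ Ops.
From (g): Lior ∉ Ops.
(b): Finance already has 0, so the rest are out.
(e) (exactly one): Hira ∈ Ops.
(c) (exactly one): Bao ∉ Ops.
(d): only 2 candidates remain for Ops, so all are in.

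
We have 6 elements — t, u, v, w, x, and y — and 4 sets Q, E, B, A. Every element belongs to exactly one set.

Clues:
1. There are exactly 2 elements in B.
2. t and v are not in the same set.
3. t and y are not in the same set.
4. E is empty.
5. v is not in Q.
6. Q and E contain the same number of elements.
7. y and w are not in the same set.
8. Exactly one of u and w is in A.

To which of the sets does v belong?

From (5): v ∉ Q.
(4): E already has 0, so the rest are out.
Suppose v ∈ B: no assignment then satisfies all the clues, so v ∉ B.

v: A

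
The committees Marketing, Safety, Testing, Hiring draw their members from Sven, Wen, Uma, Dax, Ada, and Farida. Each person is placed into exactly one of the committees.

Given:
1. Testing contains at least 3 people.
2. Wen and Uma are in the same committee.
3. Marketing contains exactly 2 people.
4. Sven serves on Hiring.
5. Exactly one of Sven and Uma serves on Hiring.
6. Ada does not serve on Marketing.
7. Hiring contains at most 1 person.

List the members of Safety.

Safety = {}

From (4): Sven ∈ Hiring.
From (6): Ada ∉ Marketing.
(5) (exactly one): Uma ∉ Hiring.
(7): Hiring already has 1, so the rest are out.
Suppose Wen ∈ Safety: no assignment then satisfies all the clues, so Wen ∉ Safety.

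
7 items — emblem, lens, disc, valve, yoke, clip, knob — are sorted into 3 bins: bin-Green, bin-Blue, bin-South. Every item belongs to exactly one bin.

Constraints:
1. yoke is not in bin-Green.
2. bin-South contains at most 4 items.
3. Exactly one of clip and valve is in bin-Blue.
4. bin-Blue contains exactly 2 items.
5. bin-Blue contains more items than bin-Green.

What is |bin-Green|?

1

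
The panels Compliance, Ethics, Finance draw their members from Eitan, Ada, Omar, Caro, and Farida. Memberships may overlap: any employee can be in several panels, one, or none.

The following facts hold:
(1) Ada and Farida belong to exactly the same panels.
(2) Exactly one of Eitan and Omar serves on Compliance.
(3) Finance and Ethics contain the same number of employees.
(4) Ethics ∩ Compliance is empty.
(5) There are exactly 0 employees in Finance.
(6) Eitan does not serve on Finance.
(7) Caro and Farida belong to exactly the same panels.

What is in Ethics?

Ethics = {}

From (6): Eitan ∉ Finance.
(5): Finance already has 0, so the rest are out.
Suppose Eitan ∈ Ethics: no assignment then satisfies all the clues, so Eitan ∉ Ethics.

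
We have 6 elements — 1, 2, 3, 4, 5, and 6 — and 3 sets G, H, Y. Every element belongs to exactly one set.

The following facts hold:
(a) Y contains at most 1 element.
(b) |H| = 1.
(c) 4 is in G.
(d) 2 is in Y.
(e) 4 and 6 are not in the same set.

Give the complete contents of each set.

G = {1, 3, 4, 5}; H = {6}; Y = {2}

From (c): 4 ∈ G.
From (d): 2 ∈ Y.
(a): Y already has 1, so the rest are out.
(e): 6 ∉ G.
Only one set left: 6 ∈ H.
(b): H already has 1, so the rest are out.
Only one set left: 1 ∈ G.
Only one set left: 3 ∈ G.
Only one set left: 5 ∈ G.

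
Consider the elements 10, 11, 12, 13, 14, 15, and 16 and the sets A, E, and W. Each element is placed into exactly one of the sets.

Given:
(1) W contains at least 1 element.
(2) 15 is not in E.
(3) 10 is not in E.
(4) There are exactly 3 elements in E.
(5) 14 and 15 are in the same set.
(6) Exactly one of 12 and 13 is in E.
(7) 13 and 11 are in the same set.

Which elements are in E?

E = {11, 13, 16}

From (2): 15 ∉ E.
From (3): 10 ∉ E.
(5): 14 matches 15: 14 ∉ E.
Suppose 11 ∉ E: no assignment then satisfies all the clues, so 11 ∈ E.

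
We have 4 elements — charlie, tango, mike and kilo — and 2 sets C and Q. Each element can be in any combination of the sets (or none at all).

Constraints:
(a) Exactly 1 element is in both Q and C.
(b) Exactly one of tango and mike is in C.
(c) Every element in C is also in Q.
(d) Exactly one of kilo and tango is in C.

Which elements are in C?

C = {tango}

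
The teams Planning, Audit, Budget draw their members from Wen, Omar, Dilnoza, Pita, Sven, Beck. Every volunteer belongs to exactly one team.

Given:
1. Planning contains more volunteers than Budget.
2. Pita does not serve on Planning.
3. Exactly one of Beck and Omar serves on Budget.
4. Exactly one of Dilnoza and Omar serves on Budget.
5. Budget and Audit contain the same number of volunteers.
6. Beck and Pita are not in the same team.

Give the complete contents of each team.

Planning = {Beck, Dilnoza, Sven, Wen}; Audit = {Pita}; Budget = {Omar}

From (2): Pita ∉ Planning.
Suppose Wen ∉ Planning: no assignment then satisfies all the clues, so Wen ∈ Planning.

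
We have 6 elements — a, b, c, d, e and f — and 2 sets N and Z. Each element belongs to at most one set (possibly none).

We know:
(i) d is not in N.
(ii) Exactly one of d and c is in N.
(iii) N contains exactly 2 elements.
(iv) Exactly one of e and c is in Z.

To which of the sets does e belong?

e: Z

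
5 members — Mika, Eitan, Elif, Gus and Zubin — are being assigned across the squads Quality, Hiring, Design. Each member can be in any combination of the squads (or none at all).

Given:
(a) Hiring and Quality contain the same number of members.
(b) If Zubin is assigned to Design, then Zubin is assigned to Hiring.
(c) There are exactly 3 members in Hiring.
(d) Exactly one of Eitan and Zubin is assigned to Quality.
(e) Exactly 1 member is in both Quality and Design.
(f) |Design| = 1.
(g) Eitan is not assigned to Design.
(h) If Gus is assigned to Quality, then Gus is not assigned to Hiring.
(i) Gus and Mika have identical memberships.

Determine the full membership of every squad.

Quality = {Gus, Mika, Zubin}; Hiring = {Eitan, Elif, Zubin}; Design = {Zubin}

From (g): Eitan ∉ Design.
Suppose Mika ∉ Quality: no assignment then satisfies all the clues, so Mika ∈ Quality.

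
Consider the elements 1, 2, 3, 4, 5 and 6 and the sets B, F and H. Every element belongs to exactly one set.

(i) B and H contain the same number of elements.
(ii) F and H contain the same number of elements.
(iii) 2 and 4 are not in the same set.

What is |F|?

2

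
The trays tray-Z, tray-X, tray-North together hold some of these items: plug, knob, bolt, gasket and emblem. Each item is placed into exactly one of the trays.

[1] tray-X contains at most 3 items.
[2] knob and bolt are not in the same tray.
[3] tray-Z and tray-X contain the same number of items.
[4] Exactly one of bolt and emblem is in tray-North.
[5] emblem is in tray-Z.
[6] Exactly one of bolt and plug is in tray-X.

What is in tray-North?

From (5): emblem ∈ tray-Z.
(4) (exactly one): bolt ∈ tray-North.
(6) (exactly one): plug ∈ tray-X.
(2): knob ∉ tray-North.
Suppose gasket ∈ tray-North: no assignment then satisfies all the clues, so gasket ∉ tray-North.

tray-North = {bolt}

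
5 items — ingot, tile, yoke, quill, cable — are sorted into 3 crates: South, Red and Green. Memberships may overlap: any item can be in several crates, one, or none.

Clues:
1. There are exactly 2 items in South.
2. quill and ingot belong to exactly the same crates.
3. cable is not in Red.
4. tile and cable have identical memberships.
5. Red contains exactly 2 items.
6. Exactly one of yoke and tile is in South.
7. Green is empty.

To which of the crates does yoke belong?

yoke: none

From (3): cable ∉ Red.
(4): tile matches cable: tile ∉ Red.
(7): Green already has 0, so the rest are out.
Suppose yoke ∈ South: no assignment then satisfies all the clues, so yoke ∉ South.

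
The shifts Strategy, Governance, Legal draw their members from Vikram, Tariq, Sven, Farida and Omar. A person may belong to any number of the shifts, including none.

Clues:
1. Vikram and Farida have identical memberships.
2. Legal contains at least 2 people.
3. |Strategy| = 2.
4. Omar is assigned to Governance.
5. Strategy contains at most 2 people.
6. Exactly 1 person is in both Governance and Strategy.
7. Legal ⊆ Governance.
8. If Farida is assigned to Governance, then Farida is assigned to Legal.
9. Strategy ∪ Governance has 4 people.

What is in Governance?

Governance = {Farida, Omar, Vikram}

From (4): Omar ∈ Governance.
Suppose Vikram ∉ Governance: no assignment then satisfies all the clues, so Vikram ∈ Governance.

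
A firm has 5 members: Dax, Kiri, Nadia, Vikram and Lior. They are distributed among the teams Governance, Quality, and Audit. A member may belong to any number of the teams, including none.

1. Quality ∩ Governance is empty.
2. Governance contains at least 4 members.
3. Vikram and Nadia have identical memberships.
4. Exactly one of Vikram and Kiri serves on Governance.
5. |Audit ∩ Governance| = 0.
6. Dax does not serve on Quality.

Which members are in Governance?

Governance = {Dax, Lior, Nadia, Vikram}

From (6): Dax ∉ Quality.
Suppose Dax ∉ Governance: no assignment then satisfies all the clues, so Dax ∈ Governance.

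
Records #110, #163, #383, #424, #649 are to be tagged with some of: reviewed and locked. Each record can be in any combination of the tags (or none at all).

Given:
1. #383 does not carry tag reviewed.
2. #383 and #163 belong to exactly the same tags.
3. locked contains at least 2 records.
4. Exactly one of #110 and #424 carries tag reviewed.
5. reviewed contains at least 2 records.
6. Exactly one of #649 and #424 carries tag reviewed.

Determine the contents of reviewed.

reviewed = {#110, #649}

From (1): #383 ∉ reviewed.
(2): #163 matches #383: #163 ∉ reviewed.
Suppose #110 ∉ reviewed: no assignment then satisfies all the clues, so #110 ∈ reviewed.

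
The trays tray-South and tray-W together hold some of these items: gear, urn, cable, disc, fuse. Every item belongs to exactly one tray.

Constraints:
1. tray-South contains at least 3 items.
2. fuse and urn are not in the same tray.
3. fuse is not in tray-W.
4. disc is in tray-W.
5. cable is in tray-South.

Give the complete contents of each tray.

From (3): fuse ∉ tray-W.
From (4): disc ∈ tray-W.
From (5): cable ∈ tray-South.
Only one tray left: fuse ∈ tray-South.
(2): urn ∉ tray-South.
Only one tray left: urn ∈ tray-W.
(1): only 3 candidates remain for tray-South, so all are in.

tray-South = {cable, fuse, gear}; tray-W = {disc, urn}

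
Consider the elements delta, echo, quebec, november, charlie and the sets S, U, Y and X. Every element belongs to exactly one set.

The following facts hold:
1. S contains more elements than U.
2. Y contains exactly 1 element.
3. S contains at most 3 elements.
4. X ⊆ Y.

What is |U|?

1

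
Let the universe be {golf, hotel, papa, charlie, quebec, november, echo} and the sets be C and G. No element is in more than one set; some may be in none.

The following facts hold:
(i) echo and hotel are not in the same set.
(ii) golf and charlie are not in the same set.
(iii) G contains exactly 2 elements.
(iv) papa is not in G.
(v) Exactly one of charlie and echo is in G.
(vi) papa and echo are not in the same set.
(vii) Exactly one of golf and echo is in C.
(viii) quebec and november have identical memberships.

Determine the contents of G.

From (iv): papa ∉ G.
Suppose golf ∈ G: no assignment then satisfies all the clues, so golf ∉ G.

G = {charlie, hotel}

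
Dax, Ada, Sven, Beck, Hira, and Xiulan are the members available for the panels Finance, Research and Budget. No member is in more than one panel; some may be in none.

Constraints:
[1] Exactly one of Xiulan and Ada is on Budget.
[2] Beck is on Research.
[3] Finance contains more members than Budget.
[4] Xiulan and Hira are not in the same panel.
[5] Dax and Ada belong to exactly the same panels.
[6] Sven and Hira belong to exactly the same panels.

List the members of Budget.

Budget = {Xiulan}

From (2): Beck ∈ Research.
Suppose Dax ∈ Budget: no assignment then satisfies all the clues, so Dax ∉ Budget.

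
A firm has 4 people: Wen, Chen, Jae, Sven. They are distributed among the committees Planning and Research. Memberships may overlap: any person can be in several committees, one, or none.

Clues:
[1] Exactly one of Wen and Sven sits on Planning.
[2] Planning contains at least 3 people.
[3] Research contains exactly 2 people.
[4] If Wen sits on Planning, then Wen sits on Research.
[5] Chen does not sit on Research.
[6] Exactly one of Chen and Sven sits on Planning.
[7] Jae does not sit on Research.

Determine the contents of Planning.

Planning = {Chen, Jae, Wen}

From (5): Chen ∉ Research.
From (7): Jae ∉ Research.
(3): only 2 candidates remain for Research, so all are in.
Suppose Wen ∉ Planning: no assignment then satisfies all the clues, so Wen ∈ Planning.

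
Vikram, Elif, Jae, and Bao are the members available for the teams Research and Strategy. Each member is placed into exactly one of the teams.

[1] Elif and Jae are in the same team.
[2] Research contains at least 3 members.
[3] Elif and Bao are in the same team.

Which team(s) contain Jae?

Jae: Research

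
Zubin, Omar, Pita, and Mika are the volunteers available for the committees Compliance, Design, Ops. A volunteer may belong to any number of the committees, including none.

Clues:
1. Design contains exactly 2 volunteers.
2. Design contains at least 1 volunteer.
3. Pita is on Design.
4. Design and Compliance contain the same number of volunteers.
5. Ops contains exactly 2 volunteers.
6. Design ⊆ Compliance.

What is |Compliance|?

From (3): Pita ∈ Design.
(6) with Pita ∈ Design: Pita ∈ Compliance.

2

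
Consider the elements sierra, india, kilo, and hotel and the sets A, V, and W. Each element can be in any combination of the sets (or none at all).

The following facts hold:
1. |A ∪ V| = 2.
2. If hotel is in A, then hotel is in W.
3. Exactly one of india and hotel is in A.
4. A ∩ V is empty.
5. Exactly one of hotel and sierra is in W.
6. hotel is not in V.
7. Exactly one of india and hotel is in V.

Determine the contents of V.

V = {india}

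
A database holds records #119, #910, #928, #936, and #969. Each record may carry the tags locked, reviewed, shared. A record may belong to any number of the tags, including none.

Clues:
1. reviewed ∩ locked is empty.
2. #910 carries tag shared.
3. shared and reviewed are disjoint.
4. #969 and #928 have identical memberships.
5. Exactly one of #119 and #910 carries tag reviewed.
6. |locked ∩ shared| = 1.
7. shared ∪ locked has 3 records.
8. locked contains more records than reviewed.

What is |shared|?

1

From (2): #910 ∈ shared.
(3) (disjoint): #910 ∉ reviewed.
(5) (exactly one): #119 ∈ reviewed.
(1) (disjoint): #119 ∉ locked.
(3) (disjoint): #119 ∉ shared.
Suppose #910 ∉ locked: no assignment then satisfies all the clues, so #910 ∈ locked.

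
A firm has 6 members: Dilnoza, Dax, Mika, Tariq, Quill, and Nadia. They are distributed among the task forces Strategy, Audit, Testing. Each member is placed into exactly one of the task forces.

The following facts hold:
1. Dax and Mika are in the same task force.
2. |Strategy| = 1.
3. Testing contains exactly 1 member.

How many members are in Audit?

4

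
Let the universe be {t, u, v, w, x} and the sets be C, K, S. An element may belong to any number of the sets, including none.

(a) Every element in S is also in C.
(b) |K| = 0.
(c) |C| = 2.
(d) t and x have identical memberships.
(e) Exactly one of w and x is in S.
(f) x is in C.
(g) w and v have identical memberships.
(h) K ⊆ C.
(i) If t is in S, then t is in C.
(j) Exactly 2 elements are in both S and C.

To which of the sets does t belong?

t: C, S

From (f): x ∈ C.
(b): K already has 0, so the rest are out.
(d): t matches x: t ∈ C.
(c): C already has 2, so the rest are out.
(a) contrapositive: u ∉ S.
(a) contrapositive: v ∉ S.
(a) contrapositive: w ∉ S.
(e) (exactly one): x ∈ S.
(d): t matches x: t ∈ S.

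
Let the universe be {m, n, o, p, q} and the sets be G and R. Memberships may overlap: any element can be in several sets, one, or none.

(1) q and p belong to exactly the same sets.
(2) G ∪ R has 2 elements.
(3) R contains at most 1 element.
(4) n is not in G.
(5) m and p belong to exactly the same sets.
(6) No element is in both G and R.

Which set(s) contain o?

o: G

From (4): n ∉ G.
Suppose o ∉ G: no assignment then satisfies all the clues, so o ∈ G.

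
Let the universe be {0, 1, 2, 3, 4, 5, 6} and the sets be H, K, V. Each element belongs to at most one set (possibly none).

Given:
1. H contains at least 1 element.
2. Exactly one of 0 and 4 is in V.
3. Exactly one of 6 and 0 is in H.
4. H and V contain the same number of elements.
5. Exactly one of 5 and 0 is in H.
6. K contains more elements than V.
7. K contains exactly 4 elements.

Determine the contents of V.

V = {4}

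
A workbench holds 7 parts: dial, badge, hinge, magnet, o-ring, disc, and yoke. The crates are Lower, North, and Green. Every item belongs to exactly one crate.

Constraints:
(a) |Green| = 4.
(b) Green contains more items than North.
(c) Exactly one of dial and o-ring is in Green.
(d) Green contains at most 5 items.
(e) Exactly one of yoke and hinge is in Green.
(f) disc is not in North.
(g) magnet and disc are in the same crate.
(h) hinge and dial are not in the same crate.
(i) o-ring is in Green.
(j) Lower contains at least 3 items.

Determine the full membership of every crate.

From (f): disc ∉ North.
From (i): o-ring ∈ Green.
(c) (exactly one): dial ∉ Green.
(g): magnet matches disc: magnet ∉ North.
Suppose dial ∉ Lower: no assignment then satisfies all the clues, so dial ∈ Lower.

Lower = {badge, dial, yoke}; North = {}; Green = {disc, hinge, magnet, o-ring}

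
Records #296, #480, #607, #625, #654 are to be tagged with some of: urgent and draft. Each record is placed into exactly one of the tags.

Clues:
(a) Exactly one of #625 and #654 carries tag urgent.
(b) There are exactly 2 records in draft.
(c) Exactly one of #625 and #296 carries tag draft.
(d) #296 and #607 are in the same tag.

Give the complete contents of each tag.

urgent = {#296, #607, #654}; draft = {#480, #625}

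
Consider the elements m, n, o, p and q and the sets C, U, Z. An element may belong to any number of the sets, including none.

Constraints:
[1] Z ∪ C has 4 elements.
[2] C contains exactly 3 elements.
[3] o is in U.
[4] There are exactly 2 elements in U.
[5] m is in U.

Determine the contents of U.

U = {m, o}

From (3): o ∈ U.
From (5): m ∈ U.
(4): U already has 2, so the rest are out.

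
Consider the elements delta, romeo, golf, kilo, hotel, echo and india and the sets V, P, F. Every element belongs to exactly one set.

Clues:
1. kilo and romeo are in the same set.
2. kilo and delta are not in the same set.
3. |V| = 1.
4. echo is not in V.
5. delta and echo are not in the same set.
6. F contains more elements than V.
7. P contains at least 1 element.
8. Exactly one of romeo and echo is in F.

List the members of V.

V = {delta}

From (4): echo ∉ V.
Suppose delta ∉ V: no assignment then satisfies all the clues, so delta ∈ V.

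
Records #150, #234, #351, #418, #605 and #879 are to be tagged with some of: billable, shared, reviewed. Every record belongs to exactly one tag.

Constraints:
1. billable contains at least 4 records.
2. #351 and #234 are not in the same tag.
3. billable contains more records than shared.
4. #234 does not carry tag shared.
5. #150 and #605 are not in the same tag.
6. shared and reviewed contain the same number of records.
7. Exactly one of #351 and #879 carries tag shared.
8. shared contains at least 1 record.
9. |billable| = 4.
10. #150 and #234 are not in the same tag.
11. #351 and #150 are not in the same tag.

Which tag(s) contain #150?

#150: reviewed

From (4): #234 ∉ shared.
Suppose #150 ∈ billable: no assignment then satisfies all the clues, so #150 ∉ billable.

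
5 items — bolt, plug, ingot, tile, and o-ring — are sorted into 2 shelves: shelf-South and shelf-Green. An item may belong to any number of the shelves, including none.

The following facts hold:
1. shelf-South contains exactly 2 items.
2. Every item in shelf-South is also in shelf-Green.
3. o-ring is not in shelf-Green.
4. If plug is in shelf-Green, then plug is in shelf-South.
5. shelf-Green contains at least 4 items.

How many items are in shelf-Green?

4

From (3): o-ring ∉ shelf-Green.
(2) contrapositive: o-ring ∉ shelf-South.
(5): only 4 candidates remain for shelf-Green, so all are in.
(4): plug ∈ shelf-South.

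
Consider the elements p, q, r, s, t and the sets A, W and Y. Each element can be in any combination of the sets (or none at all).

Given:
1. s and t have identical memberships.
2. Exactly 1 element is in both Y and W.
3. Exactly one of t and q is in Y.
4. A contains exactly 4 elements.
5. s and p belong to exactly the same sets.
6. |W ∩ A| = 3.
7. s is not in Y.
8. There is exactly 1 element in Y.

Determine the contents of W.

W = {p, q, s, t}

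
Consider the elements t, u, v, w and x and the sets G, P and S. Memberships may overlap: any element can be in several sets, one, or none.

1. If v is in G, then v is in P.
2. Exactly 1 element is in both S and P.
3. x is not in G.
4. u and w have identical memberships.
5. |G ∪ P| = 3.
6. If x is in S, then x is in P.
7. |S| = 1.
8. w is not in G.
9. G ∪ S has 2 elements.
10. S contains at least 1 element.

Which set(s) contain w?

w: none

From (3): x ∉ G.
From (8): w ∉ G.
(4): u matches w: u ∉ G.
Suppose w ∈ P: no assignment then satisfies all the clues, so w ∉ P.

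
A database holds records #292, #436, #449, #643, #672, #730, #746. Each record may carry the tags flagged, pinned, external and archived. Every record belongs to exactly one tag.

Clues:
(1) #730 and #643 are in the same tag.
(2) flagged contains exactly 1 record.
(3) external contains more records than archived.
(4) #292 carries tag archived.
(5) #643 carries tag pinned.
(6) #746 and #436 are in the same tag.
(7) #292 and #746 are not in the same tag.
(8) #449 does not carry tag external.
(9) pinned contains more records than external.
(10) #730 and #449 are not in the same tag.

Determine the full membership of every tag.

flagged = {#449}; pinned = {#643, #672, #730}; external = {#436, #746}; archived = {#292}

From (4): #292 ∈ archived.
From (5): #643 ∈ pinned.
From (8): #449 ∉ external.
(1): #730 matches #643: #730 ∉ flagged.
(1): #730 matches #643: #730 ∈ pinned.
(7): #746 ∉ archived.
(10): #449 ∉ pinned.
(6): #436 matches #746: #436 ∉ archived.
Suppose #436 ∈ flagged: no assignment then satisfies all the clues, so #436 ∉ flagged.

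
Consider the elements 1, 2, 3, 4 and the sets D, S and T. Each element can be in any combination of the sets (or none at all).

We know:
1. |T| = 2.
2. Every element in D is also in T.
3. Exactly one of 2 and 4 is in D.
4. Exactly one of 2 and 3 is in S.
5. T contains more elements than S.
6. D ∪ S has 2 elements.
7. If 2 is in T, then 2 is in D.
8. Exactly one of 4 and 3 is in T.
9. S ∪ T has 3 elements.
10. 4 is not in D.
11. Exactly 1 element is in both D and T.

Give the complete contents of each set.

D = {2}; S = {3}; T = {2, 4}

From (10): 4 ∉ D.
(3) (exactly one): 2 ∈ D.
(2) with 2 ∈ D: 2 ∈ T.
Suppose 1 ∈ D: no assignment then satisfies all the clues, so 1 ∉ D.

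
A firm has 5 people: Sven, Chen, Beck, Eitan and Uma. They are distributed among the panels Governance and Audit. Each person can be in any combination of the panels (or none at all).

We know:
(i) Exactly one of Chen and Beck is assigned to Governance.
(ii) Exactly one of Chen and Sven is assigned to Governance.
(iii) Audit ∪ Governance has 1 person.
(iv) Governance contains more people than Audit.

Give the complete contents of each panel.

Governance = {Chen}; Audit = {}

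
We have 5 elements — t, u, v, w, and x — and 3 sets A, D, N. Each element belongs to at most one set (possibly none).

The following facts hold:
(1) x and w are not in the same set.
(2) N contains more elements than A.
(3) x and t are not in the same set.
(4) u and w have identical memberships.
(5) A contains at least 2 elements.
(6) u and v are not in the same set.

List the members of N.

N = {t, u, w}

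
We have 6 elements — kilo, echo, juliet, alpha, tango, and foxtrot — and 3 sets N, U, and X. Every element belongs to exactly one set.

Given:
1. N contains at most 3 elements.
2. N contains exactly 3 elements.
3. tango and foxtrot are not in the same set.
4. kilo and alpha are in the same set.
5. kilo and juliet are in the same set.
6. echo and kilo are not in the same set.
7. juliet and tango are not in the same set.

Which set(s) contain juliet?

juliet: N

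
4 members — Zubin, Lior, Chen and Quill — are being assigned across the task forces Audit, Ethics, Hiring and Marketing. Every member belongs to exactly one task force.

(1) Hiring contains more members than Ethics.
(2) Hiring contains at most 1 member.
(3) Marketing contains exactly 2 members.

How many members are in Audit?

1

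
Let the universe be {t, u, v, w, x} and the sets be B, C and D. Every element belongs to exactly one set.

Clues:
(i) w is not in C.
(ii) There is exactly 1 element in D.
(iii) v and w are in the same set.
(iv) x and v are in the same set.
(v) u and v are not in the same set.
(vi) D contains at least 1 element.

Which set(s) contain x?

From (i): w ∉ C.
(iii): v matches w: v ∉ C.
(iv): x matches v: x ∉ C.
Suppose x ∉ B: no assignment then satisfies all the clues, so x ∈ B.

x: B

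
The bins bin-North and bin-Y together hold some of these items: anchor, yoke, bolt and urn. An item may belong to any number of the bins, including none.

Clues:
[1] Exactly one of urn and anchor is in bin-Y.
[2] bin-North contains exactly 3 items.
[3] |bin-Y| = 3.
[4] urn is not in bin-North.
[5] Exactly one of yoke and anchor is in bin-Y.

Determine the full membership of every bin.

bin-North = {anchor, bolt, yoke}; bin-Y = {bolt, urn, yoke}

From (4): urn ∉ bin-North.
(2): only 3 candidates remain for bin-North, so all are in.
Suppose anchor ∈ bin-Y: no assignment then satisfies all the clues, so anchor ∉ bin-Y.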